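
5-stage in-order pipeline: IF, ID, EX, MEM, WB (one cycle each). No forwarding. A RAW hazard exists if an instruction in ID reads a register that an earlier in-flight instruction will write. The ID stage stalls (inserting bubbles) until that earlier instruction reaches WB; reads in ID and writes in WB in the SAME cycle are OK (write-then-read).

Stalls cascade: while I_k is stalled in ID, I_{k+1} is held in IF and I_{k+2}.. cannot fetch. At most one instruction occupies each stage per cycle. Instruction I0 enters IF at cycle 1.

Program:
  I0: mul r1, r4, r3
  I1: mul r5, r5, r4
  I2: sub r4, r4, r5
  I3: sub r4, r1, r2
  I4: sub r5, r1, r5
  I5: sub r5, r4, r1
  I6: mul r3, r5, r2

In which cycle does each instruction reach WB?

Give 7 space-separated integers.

I0 mul r1 <- r4,r3: IF@1 ID@2 stall=0 (-) EX@3 MEM@4 WB@5
I1 mul r5 <- r5,r4: IF@2 ID@3 stall=0 (-) EX@4 MEM@5 WB@6
I2 sub r4 <- r4,r5: IF@3 ID@4 stall=2 (RAW on I1.r5 (WB@6)) EX@7 MEM@8 WB@9
I3 sub r4 <- r1,r2: IF@4 ID@7 stall=0 (-) EX@8 MEM@9 WB@10
I4 sub r5 <- r1,r5: IF@7 ID@8 stall=0 (-) EX@9 MEM@10 WB@11
I5 sub r5 <- r4,r1: IF@8 ID@9 stall=1 (RAW on I3.r4 (WB@10)) EX@11 MEM@12 WB@13
I6 mul r3 <- r5,r2: IF@9 ID@11 stall=2 (RAW on I5.r5 (WB@13)) EX@14 MEM@15 WB@16

Answer: 5 6 9 10 11 13 16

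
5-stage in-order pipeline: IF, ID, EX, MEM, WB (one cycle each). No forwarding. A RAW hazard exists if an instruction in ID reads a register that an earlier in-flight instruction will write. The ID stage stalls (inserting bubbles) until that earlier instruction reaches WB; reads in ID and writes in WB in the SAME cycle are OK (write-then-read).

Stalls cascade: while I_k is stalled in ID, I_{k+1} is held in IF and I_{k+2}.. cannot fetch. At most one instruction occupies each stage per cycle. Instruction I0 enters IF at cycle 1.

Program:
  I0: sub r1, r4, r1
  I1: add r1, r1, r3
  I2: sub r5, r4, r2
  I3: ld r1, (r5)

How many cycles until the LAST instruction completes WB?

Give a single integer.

I0 sub r1 <- r4,r1: IF@1 ID@2 stall=0 (-) EX@3 MEM@4 WB@5
I1 add r1 <- r1,r3: IF@2 ID@3 stall=2 (RAW on I0.r1 (WB@5)) EX@6 MEM@7 WB@8
I2 sub r5 <- r4,r2: IF@3 ID@6 stall=0 (-) EX@7 MEM@8 WB@9
I3 ld r1 <- r5: IF@6 ID@7 stall=2 (RAW on I2.r5 (WB@9)) EX@10 MEM@11 WB@12

Answer: 12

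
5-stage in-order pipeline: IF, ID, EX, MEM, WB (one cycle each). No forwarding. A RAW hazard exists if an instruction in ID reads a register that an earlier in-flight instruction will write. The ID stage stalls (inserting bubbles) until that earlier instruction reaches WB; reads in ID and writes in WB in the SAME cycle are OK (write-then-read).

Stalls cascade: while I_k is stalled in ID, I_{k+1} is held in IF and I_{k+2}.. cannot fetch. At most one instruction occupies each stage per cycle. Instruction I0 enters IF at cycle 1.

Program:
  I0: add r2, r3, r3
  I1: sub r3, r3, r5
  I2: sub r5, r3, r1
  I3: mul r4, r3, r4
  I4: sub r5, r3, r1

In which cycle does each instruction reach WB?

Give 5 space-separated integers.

I0 add r2 <- r3,r3: IF@1 ID@2 stall=0 (-) EX@3 MEM@4 WB@5
I1 sub r3 <- r3,r5: IF@2 ID@3 stall=0 (-) EX@4 MEM@5 WB@6
I2 sub r5 <- r3,r1: IF@3 ID@4 stall=2 (RAW on I1.r3 (WB@6)) EX@7 MEM@8 WB@9
I3 mul r4 <- r3,r4: IF@4 ID@7 stall=0 (-) EX@8 MEM@9 WB@10
I4 sub r5 <- r3,r1: IF@7 ID@8 stall=0 (-) EX@9 MEM@10 WB@11

Answer: 5 6 9 10 11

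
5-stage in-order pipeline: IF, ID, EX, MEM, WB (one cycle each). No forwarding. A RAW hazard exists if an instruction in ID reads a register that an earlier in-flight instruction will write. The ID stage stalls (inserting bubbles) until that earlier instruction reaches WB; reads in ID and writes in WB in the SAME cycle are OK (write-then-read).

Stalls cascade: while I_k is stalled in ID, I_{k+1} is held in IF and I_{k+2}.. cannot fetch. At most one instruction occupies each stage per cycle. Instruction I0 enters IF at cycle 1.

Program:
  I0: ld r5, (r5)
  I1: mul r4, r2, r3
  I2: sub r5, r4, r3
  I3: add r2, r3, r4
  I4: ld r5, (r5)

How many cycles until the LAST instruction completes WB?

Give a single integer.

Answer: 12

Derivation:
I0 ld r5 <- r5: IF@1 ID@2 stall=0 (-) EX@3 MEM@4 WB@5
I1 mul r4 <- r2,r3: IF@2 ID@3 stall=0 (-) EX@4 MEM@5 WB@6
I2 sub r5 <- r4,r3: IF@3 ID@4 stall=2 (RAW on I1.r4 (WB@6)) EX@7 MEM@8 WB@9
I3 add r2 <- r3,r4: IF@4 ID@7 stall=0 (-) EX@8 MEM@9 WB@10
I4 ld r5 <- r5: IF@7 ID@8 stall=1 (RAW on I2.r5 (WB@9)) EX@10 MEM@11 WB@12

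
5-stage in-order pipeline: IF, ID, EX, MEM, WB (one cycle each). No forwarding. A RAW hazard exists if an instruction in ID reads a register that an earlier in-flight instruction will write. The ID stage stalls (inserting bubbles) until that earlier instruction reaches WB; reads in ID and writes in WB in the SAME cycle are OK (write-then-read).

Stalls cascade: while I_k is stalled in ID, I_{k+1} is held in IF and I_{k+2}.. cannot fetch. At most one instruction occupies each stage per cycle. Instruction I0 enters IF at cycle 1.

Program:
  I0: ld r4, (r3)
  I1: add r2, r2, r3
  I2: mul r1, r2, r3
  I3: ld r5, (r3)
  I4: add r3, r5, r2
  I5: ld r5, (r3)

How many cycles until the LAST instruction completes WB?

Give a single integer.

Answer: 16

Derivation:
I0 ld r4 <- r3: IF@1 ID@2 stall=0 (-) EX@3 MEM@4 WB@5
I1 add r2 <- r2,r3: IF@2 ID@3 stall=0 (-) EX@4 MEM@5 WB@6
I2 mul r1 <- r2,r3: IF@3 ID@4 stall=2 (RAW on I1.r2 (WB@6)) EX@7 MEM@8 WB@9
I3 ld r5 <- r3: IF@4 ID@7 stall=0 (-) EX@8 MEM@9 WB@10
I4 add r3 <- r5,r2: IF@7 ID@8 stall=2 (RAW on I3.r5 (WB@10)) EX@11 MEM@12 WB@13
I5 ld r5 <- r3: IF@8 ID@11 stall=2 (RAW on I4.r3 (WB@13)) EX@14 MEM@15 WB@16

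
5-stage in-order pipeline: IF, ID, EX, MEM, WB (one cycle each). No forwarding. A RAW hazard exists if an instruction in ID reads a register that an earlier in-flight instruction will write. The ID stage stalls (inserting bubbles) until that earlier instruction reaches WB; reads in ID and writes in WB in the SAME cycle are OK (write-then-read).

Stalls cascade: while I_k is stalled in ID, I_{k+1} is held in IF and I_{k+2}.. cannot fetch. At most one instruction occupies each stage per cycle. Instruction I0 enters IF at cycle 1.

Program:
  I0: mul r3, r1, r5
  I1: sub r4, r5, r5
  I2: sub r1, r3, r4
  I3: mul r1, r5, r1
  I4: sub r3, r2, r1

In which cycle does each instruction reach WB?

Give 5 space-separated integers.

Answer: 5 6 9 12 15

Derivation:
I0 mul r3 <- r1,r5: IF@1 ID@2 stall=0 (-) EX@3 MEM@4 WB@5
I1 sub r4 <- r5,r5: IF@2 ID@3 stall=0 (-) EX@4 MEM@5 WB@6
I2 sub r1 <- r3,r4: IF@3 ID@4 stall=2 (RAW on I1.r4 (WB@6)) EX@7 MEM@8 WB@9
I3 mul r1 <- r5,r1: IF@4 ID@7 stall=2 (RAW on I2.r1 (WB@9)) EX@10 MEM@11 WB@12
I4 sub r3 <- r2,r1: IF@7 ID@10 stall=2 (RAW on I3.r1 (WB@12)) EX@13 MEM@14 WB@15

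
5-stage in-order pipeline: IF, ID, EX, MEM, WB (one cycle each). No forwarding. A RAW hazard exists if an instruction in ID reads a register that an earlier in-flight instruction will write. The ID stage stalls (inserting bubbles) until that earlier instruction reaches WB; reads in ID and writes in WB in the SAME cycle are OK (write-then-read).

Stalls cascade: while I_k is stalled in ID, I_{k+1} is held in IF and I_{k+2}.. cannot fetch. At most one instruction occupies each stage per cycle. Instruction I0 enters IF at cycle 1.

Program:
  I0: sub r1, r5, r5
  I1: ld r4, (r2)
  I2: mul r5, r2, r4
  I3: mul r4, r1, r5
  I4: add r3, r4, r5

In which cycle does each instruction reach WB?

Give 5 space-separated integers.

Answer: 5 6 9 12 15

Derivation:
I0 sub r1 <- r5,r5: IF@1 ID@2 stall=0 (-) EX@3 MEM@4 WB@5
I1 ld r4 <- r2: IF@2 ID@3 stall=0 (-) EX@4 MEM@5 WB@6
I2 mul r5 <- r2,r4: IF@3 ID@4 stall=2 (RAW on I1.r4 (WB@6)) EX@7 MEM@8 WB@9
I3 mul r4 <- r1,r5: IF@4 ID@7 stall=2 (RAW on I2.r5 (WB@9)) EX@10 MEM@11 WB@12
I4 add r3 <- r4,r5: IF@7 ID@10 stall=2 (RAW on I3.r4 (WB@12)) EX@13 MEM@14 WB@15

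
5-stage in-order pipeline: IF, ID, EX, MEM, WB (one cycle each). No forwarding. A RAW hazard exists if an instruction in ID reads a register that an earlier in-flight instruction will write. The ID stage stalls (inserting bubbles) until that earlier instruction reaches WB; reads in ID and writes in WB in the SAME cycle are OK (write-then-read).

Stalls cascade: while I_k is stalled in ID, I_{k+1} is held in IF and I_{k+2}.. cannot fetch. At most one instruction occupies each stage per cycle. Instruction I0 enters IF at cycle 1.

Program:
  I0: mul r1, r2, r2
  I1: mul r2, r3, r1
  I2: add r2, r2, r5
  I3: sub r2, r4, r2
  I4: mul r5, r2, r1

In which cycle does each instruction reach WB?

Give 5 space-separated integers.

Answer: 5 8 11 14 17

Derivation:
I0 mul r1 <- r2,r2: IF@1 ID@2 stall=0 (-) EX@3 MEM@4 WB@5
I1 mul r2 <- r3,r1: IF@2 ID@3 stall=2 (RAW on I0.r1 (WB@5)) EX@6 MEM@7 WB@8
I2 add r2 <- r2,r5: IF@3 ID@6 stall=2 (RAW on I1.r2 (WB@8)) EX@9 MEM@10 WB@11
I3 sub r2 <- r4,r2: IF@6 ID@9 stall=2 (RAW on I2.r2 (WB@11)) EX@12 MEM@13 WB@14
I4 mul r5 <- r2,r1: IF@9 ID@12 stall=2 (RAW on I3.r2 (WB@14)) EX@15 MEM@16 WB@17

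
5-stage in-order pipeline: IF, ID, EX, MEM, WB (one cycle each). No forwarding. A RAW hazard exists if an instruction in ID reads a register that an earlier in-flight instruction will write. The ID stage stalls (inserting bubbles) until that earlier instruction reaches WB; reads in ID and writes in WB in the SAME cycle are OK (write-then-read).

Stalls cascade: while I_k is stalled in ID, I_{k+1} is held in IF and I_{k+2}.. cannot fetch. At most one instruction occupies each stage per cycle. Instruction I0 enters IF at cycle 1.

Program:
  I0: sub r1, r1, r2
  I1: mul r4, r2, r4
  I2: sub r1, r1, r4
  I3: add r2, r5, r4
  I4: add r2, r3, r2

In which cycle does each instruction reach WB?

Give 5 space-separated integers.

Answer: 5 6 9 10 13

Derivation:
I0 sub r1 <- r1,r2: IF@1 ID@2 stall=0 (-) EX@3 MEM@4 WB@5
I1 mul r4 <- r2,r4: IF@2 ID@3 stall=0 (-) EX@4 MEM@5 WB@6
I2 sub r1 <- r1,r4: IF@3 ID@4 stall=2 (RAW on I1.r4 (WB@6)) EX@7 MEM@8 WB@9
I3 add r2 <- r5,r4: IF@4 ID@7 stall=0 (-) EX@8 MEM@9 WB@10
I4 add r2 <- r3,r2: IF@7 ID@8 stall=2 (RAW on I3.r2 (WB@10)) EX@11 MEM@12 WB@13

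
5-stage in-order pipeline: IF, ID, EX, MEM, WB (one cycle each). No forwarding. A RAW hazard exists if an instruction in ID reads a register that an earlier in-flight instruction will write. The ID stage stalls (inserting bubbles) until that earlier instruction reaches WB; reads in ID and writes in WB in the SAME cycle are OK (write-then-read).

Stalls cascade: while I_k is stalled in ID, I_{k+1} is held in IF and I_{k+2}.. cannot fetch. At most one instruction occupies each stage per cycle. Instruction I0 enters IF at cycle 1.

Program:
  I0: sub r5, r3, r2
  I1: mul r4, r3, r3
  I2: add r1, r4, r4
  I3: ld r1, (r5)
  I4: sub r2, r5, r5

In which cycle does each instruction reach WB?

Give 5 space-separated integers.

Answer: 5 6 9 10 11

Derivation:
I0 sub r5 <- r3,r2: IF@1 ID@2 stall=0 (-) EX@3 MEM@4 WB@5
I1 mul r4 <- r3,r3: IF@2 ID@3 stall=0 (-) EX@4 MEM@5 WB@6
I2 add r1 <- r4,r4: IF@3 ID@4 stall=2 (RAW on I1.r4 (WB@6)) EX@7 MEM@8 WB@9
I3 ld r1 <- r5: IF@4 ID@7 stall=0 (-) EX@8 MEM@9 WB@10
I4 sub r2 <- r5,r5: IF@7 ID@8 stall=0 (-) EX@9 MEM@10 WB@11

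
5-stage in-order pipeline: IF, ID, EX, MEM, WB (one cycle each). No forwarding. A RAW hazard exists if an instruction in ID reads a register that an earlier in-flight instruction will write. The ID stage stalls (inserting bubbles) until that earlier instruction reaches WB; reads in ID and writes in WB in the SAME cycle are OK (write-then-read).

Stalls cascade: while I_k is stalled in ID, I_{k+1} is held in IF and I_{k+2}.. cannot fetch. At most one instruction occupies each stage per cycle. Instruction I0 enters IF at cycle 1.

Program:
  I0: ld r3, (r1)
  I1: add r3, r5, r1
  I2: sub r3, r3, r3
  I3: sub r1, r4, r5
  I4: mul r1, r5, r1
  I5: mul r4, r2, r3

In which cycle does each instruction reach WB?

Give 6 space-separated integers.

I0 ld r3 <- r1: IF@1 ID@2 stall=0 (-) EX@3 MEM@4 WB@5
I1 add r3 <- r5,r1: IF@2 ID@3 stall=0 (-) EX@4 MEM@5 WB@6
I2 sub r3 <- r3,r3: IF@3 ID@4 stall=2 (RAW on I1.r3 (WB@6)) EX@7 MEM@8 WB@9
I3 sub r1 <- r4,r5: IF@4 ID@7 stall=0 (-) EX@8 MEM@9 WB@10
I4 mul r1 <- r5,r1: IF@7 ID@8 stall=2 (RAW on I3.r1 (WB@10)) EX@11 MEM@12 WB@13
I5 mul r4 <- r2,r3: IF@8 ID@11 stall=0 (-) EX@12 MEM@13 WB@14

Answer: 5 6 9 10 13 14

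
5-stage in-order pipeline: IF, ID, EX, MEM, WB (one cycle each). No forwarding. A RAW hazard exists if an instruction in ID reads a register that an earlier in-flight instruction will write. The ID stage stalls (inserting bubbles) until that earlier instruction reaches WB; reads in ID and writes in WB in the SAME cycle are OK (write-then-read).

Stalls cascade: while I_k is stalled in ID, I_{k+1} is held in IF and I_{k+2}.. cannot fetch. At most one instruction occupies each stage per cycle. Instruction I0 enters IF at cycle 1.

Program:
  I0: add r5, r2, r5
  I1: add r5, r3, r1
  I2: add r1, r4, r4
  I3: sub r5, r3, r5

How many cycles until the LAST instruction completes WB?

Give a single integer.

I0 add r5 <- r2,r5: IF@1 ID@2 stall=0 (-) EX@3 MEM@4 WB@5
I1 add r5 <- r3,r1: IF@2 ID@3 stall=0 (-) EX@4 MEM@5 WB@6
I2 add r1 <- r4,r4: IF@3 ID@4 stall=0 (-) EX@5 MEM@6 WB@7
I3 sub r5 <- r3,r5: IF@4 ID@5 stall=1 (RAW on I1.r5 (WB@6)) EX@7 MEM@8 WB@9

Answer: 9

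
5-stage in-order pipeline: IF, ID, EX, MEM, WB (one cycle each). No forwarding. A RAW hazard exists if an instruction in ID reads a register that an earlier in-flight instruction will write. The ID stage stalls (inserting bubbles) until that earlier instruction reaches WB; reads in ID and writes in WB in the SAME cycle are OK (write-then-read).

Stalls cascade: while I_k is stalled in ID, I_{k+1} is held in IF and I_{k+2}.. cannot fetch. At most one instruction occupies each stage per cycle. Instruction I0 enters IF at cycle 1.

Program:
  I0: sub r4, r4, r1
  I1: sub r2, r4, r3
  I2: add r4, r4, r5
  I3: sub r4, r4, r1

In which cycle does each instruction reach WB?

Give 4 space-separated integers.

Answer: 5 8 9 12

Derivation:
I0 sub r4 <- r4,r1: IF@1 ID@2 stall=0 (-) EX@3 MEM@4 WB@5
I1 sub r2 <- r4,r3: IF@2 ID@3 stall=2 (RAW on I0.r4 (WB@5)) EX@6 MEM@7 WB@8
I2 add r4 <- r4,r5: IF@3 ID@6 stall=0 (-) EX@7 MEM@8 WB@9
I3 sub r4 <- r4,r1: IF@6 ID@7 stall=2 (RAW on I2.r4 (WB@9)) EX@10 MEM@11 WB@12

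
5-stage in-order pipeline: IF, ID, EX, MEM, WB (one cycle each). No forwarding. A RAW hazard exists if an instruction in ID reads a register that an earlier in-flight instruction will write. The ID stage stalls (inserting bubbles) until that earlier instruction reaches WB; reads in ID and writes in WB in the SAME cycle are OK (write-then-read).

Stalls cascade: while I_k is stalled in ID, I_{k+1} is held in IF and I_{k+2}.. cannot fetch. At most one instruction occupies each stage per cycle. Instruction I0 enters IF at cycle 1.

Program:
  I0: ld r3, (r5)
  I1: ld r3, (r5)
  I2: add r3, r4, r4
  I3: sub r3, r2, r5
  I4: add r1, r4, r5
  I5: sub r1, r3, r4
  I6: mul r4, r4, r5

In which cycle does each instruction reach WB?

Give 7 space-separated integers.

I0 ld r3 <- r5: IF@1 ID@2 stall=0 (-) EX@3 MEM@4 WB@5
I1 ld r3 <- r5: IF@2 ID@3 stall=0 (-) EX@4 MEM@5 WB@6
I2 add r3 <- r4,r4: IF@3 ID@4 stall=0 (-) EX@5 MEM@6 WB@7
I3 sub r3 <- r2,r5: IF@4 ID@5 stall=0 (-) EX@6 MEM@7 WB@8
I4 add r1 <- r4,r5: IF@5 ID@6 stall=0 (-) EX@7 MEM@8 WB@9
I5 sub r1 <- r3,r4: IF@6 ID@7 stall=1 (RAW on I3.r3 (WB@8)) EX@9 MEM@10 WB@11
I6 mul r4 <- r4,r5: IF@7 ID@9 stall=0 (-) EX@10 MEM@11 WB@12

Answer: 5 6 7 8 9 11 12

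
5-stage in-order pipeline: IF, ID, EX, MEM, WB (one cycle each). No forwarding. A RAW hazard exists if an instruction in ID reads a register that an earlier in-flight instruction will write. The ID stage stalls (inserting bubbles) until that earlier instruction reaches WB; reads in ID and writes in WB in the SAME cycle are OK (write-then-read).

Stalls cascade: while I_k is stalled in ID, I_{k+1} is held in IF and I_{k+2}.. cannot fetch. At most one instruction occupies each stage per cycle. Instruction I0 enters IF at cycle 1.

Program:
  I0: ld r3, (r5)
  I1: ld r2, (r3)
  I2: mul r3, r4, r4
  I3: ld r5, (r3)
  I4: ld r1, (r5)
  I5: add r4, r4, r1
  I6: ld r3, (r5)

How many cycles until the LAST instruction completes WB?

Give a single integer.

I0 ld r3 <- r5: IF@1 ID@2 stall=0 (-) EX@3 MEM@4 WB@5
I1 ld r2 <- r3: IF@2 ID@3 stall=2 (RAW on I0.r3 (WB@5)) EX@6 MEM@7 WB@8
I2 mul r3 <- r4,r4: IF@3 ID@6 stall=0 (-) EX@7 MEM@8 WB@9
I3 ld r5 <- r3: IF@6 ID@7 stall=2 (RAW on I2.r3 (WB@9)) EX@10 MEM@11 WB@12
I4 ld r1 <- r5: IF@7 ID@10 stall=2 (RAW on I3.r5 (WB@12)) EX@13 MEM@14 WB@15
I5 add r4 <- r4,r1: IF@10 ID@13 stall=2 (RAW on I4.r1 (WB@15)) EX@16 MEM@17 WB@18
I6 ld r3 <- r5: IF@13 ID@16 stall=0 (-) EX@17 MEM@18 WB@19

Answer: 19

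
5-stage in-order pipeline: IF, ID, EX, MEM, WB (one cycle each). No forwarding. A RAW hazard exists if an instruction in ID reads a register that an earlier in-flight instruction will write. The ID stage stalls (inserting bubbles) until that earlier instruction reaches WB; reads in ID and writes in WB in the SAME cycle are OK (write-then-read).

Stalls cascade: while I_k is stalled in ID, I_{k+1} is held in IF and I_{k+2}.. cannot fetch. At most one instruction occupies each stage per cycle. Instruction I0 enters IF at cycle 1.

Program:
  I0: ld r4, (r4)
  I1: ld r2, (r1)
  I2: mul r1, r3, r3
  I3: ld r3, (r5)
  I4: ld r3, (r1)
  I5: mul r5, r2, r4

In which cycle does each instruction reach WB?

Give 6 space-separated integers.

Answer: 5 6 7 8 10 11

Derivation:
I0 ld r4 <- r4: IF@1 ID@2 stall=0 (-) EX@3 MEM@4 WB@5
I1 ld r2 <- r1: IF@2 ID@3 stall=0 (-) EX@4 MEM@5 WB@6
I2 mul r1 <- r3,r3: IF@3 ID@4 stall=0 (-) EX@5 MEM@6 WB@7
I3 ld r3 <- r5: IF@4 ID@5 stall=0 (-) EX@6 MEM@7 WB@8
I4 ld r3 <- r1: IF@5 ID@6 stall=1 (RAW on I2.r1 (WB@7)) EX@8 MEM@9 WB@10
I5 mul r5 <- r2,r4: IF@6 ID@8 stall=0 (-) EX@9 MEM@10 WB@11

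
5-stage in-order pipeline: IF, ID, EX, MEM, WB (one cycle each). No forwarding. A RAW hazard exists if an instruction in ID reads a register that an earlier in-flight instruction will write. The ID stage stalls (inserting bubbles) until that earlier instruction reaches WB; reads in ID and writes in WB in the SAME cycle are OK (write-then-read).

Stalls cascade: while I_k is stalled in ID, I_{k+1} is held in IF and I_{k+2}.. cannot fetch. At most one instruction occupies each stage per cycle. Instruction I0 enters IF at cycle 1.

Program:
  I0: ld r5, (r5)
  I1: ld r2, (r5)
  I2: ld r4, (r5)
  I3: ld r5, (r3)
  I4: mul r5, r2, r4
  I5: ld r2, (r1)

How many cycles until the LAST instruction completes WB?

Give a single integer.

I0 ld r5 <- r5: IF@1 ID@2 stall=0 (-) EX@3 MEM@4 WB@5
I1 ld r2 <- r5: IF@2 ID@3 stall=2 (RAW on I0.r5 (WB@5)) EX@6 MEM@7 WB@8
I2 ld r4 <- r5: IF@3 ID@6 stall=0 (-) EX@7 MEM@8 WB@9
I3 ld r5 <- r3: IF@6 ID@7 stall=0 (-) EX@8 MEM@9 WB@10
I4 mul r5 <- r2,r4: IF@7 ID@8 stall=1 (RAW on I2.r4 (WB@9)) EX@10 MEM@11 WB@12
I5 ld r2 <- r1: IF@8 ID@10 stall=0 (-) EX@11 MEM@12 WB@13

Answer: 13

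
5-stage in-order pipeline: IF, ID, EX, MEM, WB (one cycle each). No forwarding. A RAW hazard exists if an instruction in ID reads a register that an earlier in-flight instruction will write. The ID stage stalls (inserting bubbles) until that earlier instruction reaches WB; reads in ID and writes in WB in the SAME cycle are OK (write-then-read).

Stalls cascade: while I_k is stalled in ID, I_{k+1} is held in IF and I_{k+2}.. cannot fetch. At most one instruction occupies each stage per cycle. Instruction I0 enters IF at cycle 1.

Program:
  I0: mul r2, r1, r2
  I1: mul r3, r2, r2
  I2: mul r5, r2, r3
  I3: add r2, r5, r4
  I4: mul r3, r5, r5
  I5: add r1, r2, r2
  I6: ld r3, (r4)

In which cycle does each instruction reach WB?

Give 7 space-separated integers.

I0 mul r2 <- r1,r2: IF@1 ID@2 stall=0 (-) EX@3 MEM@4 WB@5
I1 mul r3 <- r2,r2: IF@2 ID@3 stall=2 (RAW on I0.r2 (WB@5)) EX@6 MEM@7 WB@8
I2 mul r5 <- r2,r3: IF@3 ID@6 stall=2 (RAW on I1.r3 (WB@8)) EX@9 MEM@10 WB@11
I3 add r2 <- r5,r4: IF@6 ID@9 stall=2 (RAW on I2.r5 (WB@11)) EX@12 MEM@13 WB@14
I4 mul r3 <- r5,r5: IF@9 ID@12 stall=0 (-) EX@13 MEM@14 WB@15
I5 add r1 <- r2,r2: IF@12 ID@13 stall=1 (RAW on I3.r2 (WB@14)) EX@15 MEM@16 WB@17
I6 ld r3 <- r4: IF@13 ID@15 stall=0 (-) EX@16 MEM@17 WB@18

Answer: 5 8 11 14 15 17 18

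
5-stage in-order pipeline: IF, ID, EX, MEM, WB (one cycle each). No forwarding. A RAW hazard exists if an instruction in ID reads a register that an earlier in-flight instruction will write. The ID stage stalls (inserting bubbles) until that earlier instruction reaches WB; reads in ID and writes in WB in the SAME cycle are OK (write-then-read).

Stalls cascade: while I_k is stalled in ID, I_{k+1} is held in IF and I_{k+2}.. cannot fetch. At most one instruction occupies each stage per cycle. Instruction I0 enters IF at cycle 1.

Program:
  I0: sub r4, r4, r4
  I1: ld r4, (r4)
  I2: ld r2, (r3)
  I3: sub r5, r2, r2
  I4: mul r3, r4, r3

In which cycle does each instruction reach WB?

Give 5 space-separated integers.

Answer: 5 8 9 12 13

Derivation:
I0 sub r4 <- r4,r4: IF@1 ID@2 stall=0 (-) EX@3 MEM@4 WB@5
I1 ld r4 <- r4: IF@2 ID@3 stall=2 (RAW on I0.r4 (WB@5)) EX@6 MEM@7 WB@8
I2 ld r2 <- r3: IF@3 ID@6 stall=0 (-) EX@7 MEM@8 WB@9
I3 sub r5 <- r2,r2: IF@6 ID@7 stall=2 (RAW on I2.r2 (WB@9)) EX@10 MEM@11 WB@12
I4 mul r3 <- r4,r3: IF@7 ID@10 stall=0 (-) EX@11 MEM@12 WB@13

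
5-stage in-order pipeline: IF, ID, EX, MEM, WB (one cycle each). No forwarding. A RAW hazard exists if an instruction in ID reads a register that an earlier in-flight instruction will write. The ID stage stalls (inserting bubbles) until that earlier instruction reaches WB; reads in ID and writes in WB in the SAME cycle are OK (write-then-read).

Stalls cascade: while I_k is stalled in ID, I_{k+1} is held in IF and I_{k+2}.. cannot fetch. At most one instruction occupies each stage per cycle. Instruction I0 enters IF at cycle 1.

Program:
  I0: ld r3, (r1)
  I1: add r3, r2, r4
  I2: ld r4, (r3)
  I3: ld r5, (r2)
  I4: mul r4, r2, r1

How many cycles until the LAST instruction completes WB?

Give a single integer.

Answer: 11

Derivation:
I0 ld r3 <- r1: IF@1 ID@2 stall=0 (-) EX@3 MEM@4 WB@5
I1 add r3 <- r2,r4: IF@2 ID@3 stall=0 (-) EX@4 MEM@5 WB@6
I2 ld r4 <- r3: IF@3 ID@4 stall=2 (RAW on I1.r3 (WB@6)) EX@7 MEM@8 WB@9
I3 ld r5 <- r2: IF@4 ID@7 stall=0 (-) EX@8 MEM@9 WB@10
I4 mul r4 <- r2,r1: IF@7 ID@8 stall=0 (-) EX@9 MEM@10 WB@11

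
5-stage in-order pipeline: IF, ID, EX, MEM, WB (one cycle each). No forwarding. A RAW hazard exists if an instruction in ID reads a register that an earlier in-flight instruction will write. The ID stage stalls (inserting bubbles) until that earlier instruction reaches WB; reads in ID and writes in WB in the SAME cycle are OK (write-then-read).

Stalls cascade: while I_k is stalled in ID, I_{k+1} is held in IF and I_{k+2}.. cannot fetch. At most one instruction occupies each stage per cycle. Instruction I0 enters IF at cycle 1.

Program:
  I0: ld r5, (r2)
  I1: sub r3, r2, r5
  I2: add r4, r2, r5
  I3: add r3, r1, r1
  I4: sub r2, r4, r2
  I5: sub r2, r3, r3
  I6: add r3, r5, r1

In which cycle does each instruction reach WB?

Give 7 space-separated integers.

I0 ld r5 <- r2: IF@1 ID@2 stall=0 (-) EX@3 MEM@4 WB@5
I1 sub r3 <- r2,r5: IF@2 ID@3 stall=2 (RAW on I0.r5 (WB@5)) EX@6 MEM@7 WB@8
I2 add r4 <- r2,r5: IF@3 ID@6 stall=0 (-) EX@7 MEM@8 WB@9
I3 add r3 <- r1,r1: IF@6 ID@7 stall=0 (-) EX@8 MEM@9 WB@10
I4 sub r2 <- r4,r2: IF@7 ID@8 stall=1 (RAW on I2.r4 (WB@9)) EX@10 MEM@11 WB@12
I5 sub r2 <- r3,r3: IF@8 ID@10 stall=0 (-) EX@11 MEM@12 WB@13
I6 add r3 <- r5,r1: IF@10 ID@11 stall=0 (-) EX@12 MEM@13 WB@14

Answer: 5 8 9 10 12 13 14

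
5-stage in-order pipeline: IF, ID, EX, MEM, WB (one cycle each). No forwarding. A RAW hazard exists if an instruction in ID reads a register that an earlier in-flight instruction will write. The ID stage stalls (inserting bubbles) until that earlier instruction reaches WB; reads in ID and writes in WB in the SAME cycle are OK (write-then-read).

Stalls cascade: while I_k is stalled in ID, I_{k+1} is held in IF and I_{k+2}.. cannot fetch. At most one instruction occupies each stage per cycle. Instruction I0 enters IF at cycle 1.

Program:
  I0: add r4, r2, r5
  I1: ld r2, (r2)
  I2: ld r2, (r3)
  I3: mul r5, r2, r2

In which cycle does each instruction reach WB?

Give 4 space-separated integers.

I0 add r4 <- r2,r5: IF@1 ID@2 stall=0 (-) EX@3 MEM@4 WB@5
I1 ld r2 <- r2: IF@2 ID@3 stall=0 (-) EX@4 MEM@5 WB@6
I2 ld r2 <- r3: IF@3 ID@4 stall=0 (-) EX@5 MEM@6 WB@7
I3 mul r5 <- r2,r2: IF@4 ID@5 stall=2 (RAW on I2.r2 (WB@7)) EX@8 MEM@9 WB@10

Answer: 5 6 7 10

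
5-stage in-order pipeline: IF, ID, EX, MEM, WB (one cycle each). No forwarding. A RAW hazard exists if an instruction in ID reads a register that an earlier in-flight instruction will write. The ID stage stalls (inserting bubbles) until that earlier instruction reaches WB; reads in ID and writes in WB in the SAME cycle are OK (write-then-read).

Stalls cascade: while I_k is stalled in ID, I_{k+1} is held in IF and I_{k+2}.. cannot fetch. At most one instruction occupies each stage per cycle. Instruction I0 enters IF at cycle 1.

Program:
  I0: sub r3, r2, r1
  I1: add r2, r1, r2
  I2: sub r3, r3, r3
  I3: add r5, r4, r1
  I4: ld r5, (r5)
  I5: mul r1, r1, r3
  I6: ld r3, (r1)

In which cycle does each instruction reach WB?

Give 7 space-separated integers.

I0 sub r3 <- r2,r1: IF@1 ID@2 stall=0 (-) EX@3 MEM@4 WB@5
I1 add r2 <- r1,r2: IF@2 ID@3 stall=0 (-) EX@4 MEM@5 WB@6
I2 sub r3 <- r3,r3: IF@3 ID@4 stall=1 (RAW on I0.r3 (WB@5)) EX@6 MEM@7 WB@8
I3 add r5 <- r4,r1: IF@4 ID@6 stall=0 (-) EX@7 MEM@8 WB@9
I4 ld r5 <- r5: IF@6 ID@7 stall=2 (RAW on I3.r5 (WB@9)) EX@10 MEM@11 WB@12
I5 mul r1 <- r1,r3: IF@7 ID@10 stall=0 (-) EX@11 MEM@12 WB@13
I6 ld r3 <- r1: IF@10 ID@11 stall=2 (RAW on I5.r1 (WB@13)) EX@14 MEM@15 WB@16

Answer: 5 6 8 9 12 13 16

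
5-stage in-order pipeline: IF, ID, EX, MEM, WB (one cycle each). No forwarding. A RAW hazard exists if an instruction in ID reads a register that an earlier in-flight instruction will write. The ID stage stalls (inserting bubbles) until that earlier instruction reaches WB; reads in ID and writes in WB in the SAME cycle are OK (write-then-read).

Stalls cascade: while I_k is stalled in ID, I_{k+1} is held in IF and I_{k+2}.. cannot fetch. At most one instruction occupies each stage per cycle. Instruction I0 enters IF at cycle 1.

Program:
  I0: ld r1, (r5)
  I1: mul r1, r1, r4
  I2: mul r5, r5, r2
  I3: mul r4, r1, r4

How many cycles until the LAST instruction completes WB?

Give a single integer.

Answer: 11

Derivation:
I0 ld r1 <- r5: IF@1 ID@2 stall=0 (-) EX@3 MEM@4 WB@5
I1 mul r1 <- r1,r4: IF@2 ID@3 stall=2 (RAW on I0.r1 (WB@5)) EX@6 MEM@7 WB@8
I2 mul r5 <- r5,r2: IF@3 ID@6 stall=0 (-) EX@7 MEM@8 WB@9
I3 mul r4 <- r1,r4: IF@6 ID@7 stall=1 (RAW on I1.r1 (WB@8)) EX@9 MEM@10 WB@11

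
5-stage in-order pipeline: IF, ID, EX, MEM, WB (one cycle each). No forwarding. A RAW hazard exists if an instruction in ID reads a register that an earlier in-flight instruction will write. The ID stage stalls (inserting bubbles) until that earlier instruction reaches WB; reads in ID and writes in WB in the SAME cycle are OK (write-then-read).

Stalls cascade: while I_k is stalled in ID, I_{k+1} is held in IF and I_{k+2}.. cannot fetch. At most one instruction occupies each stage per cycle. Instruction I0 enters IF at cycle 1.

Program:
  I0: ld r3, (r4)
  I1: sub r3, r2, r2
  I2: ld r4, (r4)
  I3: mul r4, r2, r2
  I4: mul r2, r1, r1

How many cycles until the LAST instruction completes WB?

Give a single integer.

I0 ld r3 <- r4: IF@1 ID@2 stall=0 (-) EX@3 MEM@4 WB@5
I1 sub r3 <- r2,r2: IF@2 ID@3 stall=0 (-) EX@4 MEM@5 WB@6
I2 ld r4 <- r4: IF@3 ID@4 stall=0 (-) EX@5 MEM@6 WB@7
I3 mul r4 <- r2,r2: IF@4 ID@5 stall=0 (-) EX@6 MEM@7 WB@8
I4 mul r2 <- r1,r1: IF@5 ID@6 stall=0 (-) EX@7 MEM@8 WB@9

Answer: 9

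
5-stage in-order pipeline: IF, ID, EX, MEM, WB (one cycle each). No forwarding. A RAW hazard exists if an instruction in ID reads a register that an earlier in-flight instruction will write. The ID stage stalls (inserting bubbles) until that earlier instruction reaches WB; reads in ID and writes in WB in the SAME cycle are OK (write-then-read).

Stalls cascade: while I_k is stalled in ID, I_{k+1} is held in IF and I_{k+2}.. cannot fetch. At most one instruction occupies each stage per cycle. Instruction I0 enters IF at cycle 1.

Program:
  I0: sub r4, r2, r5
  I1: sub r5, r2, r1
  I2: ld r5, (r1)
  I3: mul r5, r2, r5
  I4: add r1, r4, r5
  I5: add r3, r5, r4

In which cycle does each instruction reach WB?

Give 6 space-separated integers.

I0 sub r4 <- r2,r5: IF@1 ID@2 stall=0 (-) EX@3 MEM@4 WB@5
I1 sub r5 <- r2,r1: IF@2 ID@3 stall=0 (-) EX@4 MEM@5 WB@6
I2 ld r5 <- r1: IF@3 ID@4 stall=0 (-) EX@5 MEM@6 WB@7
I3 mul r5 <- r2,r5: IF@4 ID@5 stall=2 (RAW on I2.r5 (WB@7)) EX@8 MEM@9 WB@10
I4 add r1 <- r4,r5: IF@5 ID@8 stall=2 (RAW on I3.r5 (WB@10)) EX@11 MEM@12 WB@13
I5 add r3 <- r5,r4: IF@8 ID@11 stall=0 (-) EX@12 MEM@13 WB@14

Answer: 5 6 7 10 13 14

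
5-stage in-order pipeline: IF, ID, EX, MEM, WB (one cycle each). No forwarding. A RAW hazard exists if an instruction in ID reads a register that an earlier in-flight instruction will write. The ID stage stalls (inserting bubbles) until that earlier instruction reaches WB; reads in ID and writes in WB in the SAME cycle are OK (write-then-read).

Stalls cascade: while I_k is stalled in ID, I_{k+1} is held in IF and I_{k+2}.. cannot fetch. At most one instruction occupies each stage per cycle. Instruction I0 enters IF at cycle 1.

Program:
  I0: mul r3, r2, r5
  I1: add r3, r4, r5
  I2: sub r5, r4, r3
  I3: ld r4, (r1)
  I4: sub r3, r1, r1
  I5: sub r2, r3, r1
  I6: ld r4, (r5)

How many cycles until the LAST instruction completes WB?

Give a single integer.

Answer: 15

Derivation:
I0 mul r3 <- r2,r5: IF@1 ID@2 stall=0 (-) EX@3 MEM@4 WB@5
I1 add r3 <- r4,r5: IF@2 ID@3 stall=0 (-) EX@4 MEM@5 WB@6
I2 sub r5 <- r4,r3: IF@3 ID@4 stall=2 (RAW on I1.r3 (WB@6)) EX@7 MEM@8 WB@9
I3 ld r4 <- r1: IF@4 ID@7 stall=0 (-) EX@8 MEM@9 WB@10
I4 sub r3 <- r1,r1: IF@7 ID@8 stall=0 (-) EX@9 MEM@10 WB@11
I5 sub r2 <- r3,r1: IF@8 ID@9 stall=2 (RAW on I4.r3 (WB@11)) EX@12 MEM@13 WB@14
I6 ld r4 <- r5: IF@9 ID@12 stall=0 (-) EX@13 MEM@14 WB@15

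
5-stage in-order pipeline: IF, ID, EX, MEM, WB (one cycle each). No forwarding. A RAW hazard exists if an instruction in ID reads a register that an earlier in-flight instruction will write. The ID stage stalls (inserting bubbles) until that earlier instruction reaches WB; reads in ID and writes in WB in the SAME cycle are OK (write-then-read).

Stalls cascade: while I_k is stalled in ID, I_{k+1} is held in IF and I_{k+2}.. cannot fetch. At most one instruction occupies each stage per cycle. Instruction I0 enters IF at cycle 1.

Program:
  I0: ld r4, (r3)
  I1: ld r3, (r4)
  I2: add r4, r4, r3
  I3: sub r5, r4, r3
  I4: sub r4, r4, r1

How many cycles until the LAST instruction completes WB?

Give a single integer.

I0 ld r4 <- r3: IF@1 ID@2 stall=0 (-) EX@3 MEM@4 WB@5
I1 ld r3 <- r4: IF@2 ID@3 stall=2 (RAW on I0.r4 (WB@5)) EX@6 MEM@7 WB@8
I2 add r4 <- r4,r3: IF@3 ID@6 stall=2 (RAW on I1.r3 (WB@8)) EX@9 MEM@10 WB@11
I3 sub r5 <- r4,r3: IF@6 ID@9 stall=2 (RAW on I2.r4 (WB@11)) EX@12 MEM@13 WB@14
I4 sub r4 <- r4,r1: IF@9 ID@12 stall=0 (-) EX@13 MEM@14 WB@15

Answer: 15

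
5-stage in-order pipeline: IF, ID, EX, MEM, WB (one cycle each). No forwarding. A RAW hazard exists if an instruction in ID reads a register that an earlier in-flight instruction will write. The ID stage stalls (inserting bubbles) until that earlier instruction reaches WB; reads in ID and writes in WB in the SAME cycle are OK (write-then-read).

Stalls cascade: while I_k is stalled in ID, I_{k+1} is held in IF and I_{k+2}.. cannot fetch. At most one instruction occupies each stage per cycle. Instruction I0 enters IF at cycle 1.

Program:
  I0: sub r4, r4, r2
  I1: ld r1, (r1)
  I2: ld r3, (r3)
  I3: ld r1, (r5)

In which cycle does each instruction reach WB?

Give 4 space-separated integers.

I0 sub r4 <- r4,r2: IF@1 ID@2 stall=0 (-) EX@3 MEM@4 WB@5
I1 ld r1 <- r1: IF@2 ID@3 stall=0 (-) EX@4 MEM@5 WB@6
I2 ld r3 <- r3: IF@3 ID@4 stall=0 (-) EX@5 MEM@6 WB@7
I3 ld r1 <- r5: IF@4 ID@5 stall=0 (-) EX@6 MEM@7 WB@8

Answer: 5 6 7 8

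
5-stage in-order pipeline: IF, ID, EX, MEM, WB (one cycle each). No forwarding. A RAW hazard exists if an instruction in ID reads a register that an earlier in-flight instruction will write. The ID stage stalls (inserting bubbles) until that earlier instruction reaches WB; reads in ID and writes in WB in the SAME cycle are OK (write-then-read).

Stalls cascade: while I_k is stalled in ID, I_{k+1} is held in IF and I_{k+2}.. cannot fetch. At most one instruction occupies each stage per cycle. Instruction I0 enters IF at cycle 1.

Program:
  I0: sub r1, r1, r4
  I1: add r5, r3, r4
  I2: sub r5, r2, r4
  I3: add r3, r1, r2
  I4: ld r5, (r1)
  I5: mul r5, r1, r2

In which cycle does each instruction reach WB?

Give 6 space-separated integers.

I0 sub r1 <- r1,r4: IF@1 ID@2 stall=0 (-) EX@3 MEM@4 WB@5
I1 add r5 <- r3,r4: IF@2 ID@3 stall=0 (-) EX@4 MEM@5 WB@6
I2 sub r5 <- r2,r4: IF@3 ID@4 stall=0 (-) EX@5 MEM@6 WB@7
I3 add r3 <- r1,r2: IF@4 ID@5 stall=0 (-) EX@6 MEM@7 WB@8
I4 ld r5 <- r1: IF@5 ID@6 stall=0 (-) EX@7 MEM@8 WB@9
I5 mul r5 <- r1,r2: IF@6 ID@7 stall=0 (-) EX@8 MEM@9 WB@10

Answer: 5 6 7 8 9 10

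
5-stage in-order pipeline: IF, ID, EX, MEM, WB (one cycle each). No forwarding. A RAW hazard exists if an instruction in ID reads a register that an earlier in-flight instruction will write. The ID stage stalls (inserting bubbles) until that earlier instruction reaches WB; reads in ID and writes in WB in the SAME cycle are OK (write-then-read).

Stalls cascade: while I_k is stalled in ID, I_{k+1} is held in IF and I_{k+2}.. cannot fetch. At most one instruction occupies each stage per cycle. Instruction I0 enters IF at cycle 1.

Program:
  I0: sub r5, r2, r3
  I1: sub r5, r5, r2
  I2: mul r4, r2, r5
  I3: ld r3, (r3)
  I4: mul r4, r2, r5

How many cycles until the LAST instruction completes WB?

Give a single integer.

Answer: 13

Derivation:
I0 sub r5 <- r2,r3: IF@1 ID@2 stall=0 (-) EX@3 MEM@4 WB@5
I1 sub r5 <- r5,r2: IF@2 ID@3 stall=2 (RAW on I0.r5 (WB@5)) EX@6 MEM@7 WB@8
I2 mul r4 <- r2,r5: IF@3 ID@6 stall=2 (RAW on I1.r5 (WB@8)) EX@9 MEM@10 WB@11
I3 ld r3 <- r3: IF@6 ID@9 stall=0 (-) EX@10 MEM@11 WB@12
I4 mul r4 <- r2,r5: IF@9 ID@10 stall=0 (-) EX@11 MEM@12 WB@13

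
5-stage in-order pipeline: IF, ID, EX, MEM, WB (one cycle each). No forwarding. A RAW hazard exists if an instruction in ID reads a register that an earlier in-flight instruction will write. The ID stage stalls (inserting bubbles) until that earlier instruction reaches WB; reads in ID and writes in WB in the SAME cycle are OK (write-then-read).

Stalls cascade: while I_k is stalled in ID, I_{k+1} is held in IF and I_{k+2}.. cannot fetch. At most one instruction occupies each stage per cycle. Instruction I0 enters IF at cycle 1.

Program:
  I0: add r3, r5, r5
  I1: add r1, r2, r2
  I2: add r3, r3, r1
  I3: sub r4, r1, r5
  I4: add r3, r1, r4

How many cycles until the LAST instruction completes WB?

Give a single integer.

Answer: 13

Derivation:
I0 add r3 <- r5,r5: IF@1 ID@2 stall=0 (-) EX@3 MEM@4 WB@5
I1 add r1 <- r2,r2: IF@2 ID@3 stall=0 (-) EX@4 MEM@5 WB@6
I2 add r3 <- r3,r1: IF@3 ID@4 stall=2 (RAW on I1.r1 (WB@6)) EX@7 MEM@8 WB@9
I3 sub r4 <- r1,r5: IF@4 ID@7 stall=0 (-) EX@8 MEM@9 WB@10
I4 add r3 <- r1,r4: IF@7 ID@8 stall=2 (RAW on I3.r4 (WB@10)) EX@11 MEM@12 WB@13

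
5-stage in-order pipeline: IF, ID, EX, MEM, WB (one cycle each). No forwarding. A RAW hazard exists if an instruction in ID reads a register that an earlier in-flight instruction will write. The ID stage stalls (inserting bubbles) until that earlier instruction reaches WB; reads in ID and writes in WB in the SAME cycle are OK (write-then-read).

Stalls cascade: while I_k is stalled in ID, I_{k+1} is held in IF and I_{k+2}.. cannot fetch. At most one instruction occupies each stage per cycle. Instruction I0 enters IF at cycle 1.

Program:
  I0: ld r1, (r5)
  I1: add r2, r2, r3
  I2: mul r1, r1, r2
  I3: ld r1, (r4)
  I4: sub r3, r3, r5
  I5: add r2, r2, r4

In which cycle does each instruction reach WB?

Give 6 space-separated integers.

Answer: 5 6 9 10 11 12

Derivation:
I0 ld r1 <- r5: IF@1 ID@2 stall=0 (-) EX@3 MEM@4 WB@5
I1 add r2 <- r2,r3: IF@2 ID@3 stall=0 (-) EX@4 MEM@5 WB@6
I2 mul r1 <- r1,r2: IF@3 ID@4 stall=2 (RAW on I1.r2 (WB@6)) EX@7 MEM@8 WB@9
I3 ld r1 <- r4: IF@4 ID@7 stall=0 (-) EX@8 MEM@9 WB@10
I4 sub r3 <- r3,r5: IF@7 ID@8 stall=0 (-) EX@9 MEM@10 WB@11
I5 add r2 <- r2,r4: IF@8 ID@9 stall=0 (-) EX@10 MEM@11 WB@12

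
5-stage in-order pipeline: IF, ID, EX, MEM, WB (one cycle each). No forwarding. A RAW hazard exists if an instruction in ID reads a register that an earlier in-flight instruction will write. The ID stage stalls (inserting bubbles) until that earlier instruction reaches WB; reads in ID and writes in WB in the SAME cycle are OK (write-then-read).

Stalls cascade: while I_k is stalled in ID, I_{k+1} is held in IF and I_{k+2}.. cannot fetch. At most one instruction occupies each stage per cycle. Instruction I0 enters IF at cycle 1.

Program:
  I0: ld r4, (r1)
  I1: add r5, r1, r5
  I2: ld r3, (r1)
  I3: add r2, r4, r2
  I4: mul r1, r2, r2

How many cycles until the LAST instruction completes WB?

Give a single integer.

Answer: 11

Derivation:
I0 ld r4 <- r1: IF@1 ID@2 stall=0 (-) EX@3 MEM@4 WB@5
I1 add r5 <- r1,r5: IF@2 ID@3 stall=0 (-) EX@4 MEM@5 WB@6
I2 ld r3 <- r1: IF@3 ID@4 stall=0 (-) EX@5 MEM@6 WB@7
I3 add r2 <- r4,r2: IF@4 ID@5 stall=0 (-) EX@6 MEM@7 WB@8
I4 mul r1 <- r2,r2: IF@5 ID@6 stall=2 (RAW on I3.r2 (WB@8)) EX@9 MEM@10 WB@11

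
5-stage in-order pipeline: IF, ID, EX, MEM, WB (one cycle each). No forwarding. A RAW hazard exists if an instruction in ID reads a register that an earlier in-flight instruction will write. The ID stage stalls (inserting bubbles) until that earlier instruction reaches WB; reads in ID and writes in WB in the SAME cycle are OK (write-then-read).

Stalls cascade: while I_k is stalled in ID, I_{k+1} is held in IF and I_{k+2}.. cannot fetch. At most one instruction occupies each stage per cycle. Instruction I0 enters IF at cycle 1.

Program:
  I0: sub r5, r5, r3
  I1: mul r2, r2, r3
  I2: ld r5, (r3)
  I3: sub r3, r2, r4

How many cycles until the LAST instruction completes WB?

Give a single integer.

I0 sub r5 <- r5,r3: IF@1 ID@2 stall=0 (-) EX@3 MEM@4 WB@5
I1 mul r2 <- r2,r3: IF@2 ID@3 stall=0 (-) EX@4 MEM@5 WB@6
I2 ld r5 <- r3: IF@3 ID@4 stall=0 (-) EX@5 MEM@6 WB@7
I3 sub r3 <- r2,r4: IF@4 ID@5 stall=1 (RAW on I1.r2 (WB@6)) EX@7 MEM@8 WB@9

Answer: 9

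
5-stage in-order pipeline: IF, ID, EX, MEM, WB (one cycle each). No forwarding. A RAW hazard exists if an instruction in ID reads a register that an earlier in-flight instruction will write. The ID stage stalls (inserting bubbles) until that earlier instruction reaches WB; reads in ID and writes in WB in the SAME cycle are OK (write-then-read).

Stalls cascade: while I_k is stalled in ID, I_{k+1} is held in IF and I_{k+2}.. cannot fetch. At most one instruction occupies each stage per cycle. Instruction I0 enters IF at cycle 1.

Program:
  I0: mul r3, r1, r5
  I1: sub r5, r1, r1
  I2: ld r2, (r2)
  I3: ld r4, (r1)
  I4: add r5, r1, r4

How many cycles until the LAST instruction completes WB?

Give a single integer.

Answer: 11

Derivation:
I0 mul r3 <- r1,r5: IF@1 ID@2 stall=0 (-) EX@3 MEM@4 WB@5
I1 sub r5 <- r1,r1: IF@2 ID@3 stall=0 (-) EX@4 MEM@5 WB@6
I2 ld r2 <- r2: IF@3 ID@4 stall=0 (-) EX@5 MEM@6 WB@7
I3 ld r4 <- r1: IF@4 ID@5 stall=0 (-) EX@6 MEM@7 WB@8
I4 add r5 <- r1,r4: IF@5 ID@6 stall=2 (RAW on I3.r4 (WB@8)) EX@9 MEM@10 WB@11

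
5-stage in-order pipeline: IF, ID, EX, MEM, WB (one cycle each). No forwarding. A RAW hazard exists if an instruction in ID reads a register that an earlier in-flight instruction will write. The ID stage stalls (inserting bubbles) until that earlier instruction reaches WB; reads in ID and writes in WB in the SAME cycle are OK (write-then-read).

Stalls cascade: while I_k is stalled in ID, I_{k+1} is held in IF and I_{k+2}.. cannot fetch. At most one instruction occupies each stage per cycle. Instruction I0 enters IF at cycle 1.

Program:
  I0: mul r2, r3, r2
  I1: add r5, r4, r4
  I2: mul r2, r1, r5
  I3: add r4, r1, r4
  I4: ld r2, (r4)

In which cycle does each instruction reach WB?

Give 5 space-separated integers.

I0 mul r2 <- r3,r2: IF@1 ID@2 stall=0 (-) EX@3 MEM@4 WB@5
I1 add r5 <- r4,r4: IF@2 ID@3 stall=0 (-) EX@4 MEM@5 WB@6
I2 mul r2 <- r1,r5: IF@3 ID@4 stall=2 (RAW on I1.r5 (WB@6)) EX@7 MEM@8 WB@9
I3 add r4 <- r1,r4: IF@4 ID@7 stall=0 (-) EX@8 MEM@9 WB@10
I4 ld r2 <- r4: IF@7 ID@8 stall=2 (RAW on I3.r4 (WB@10)) EX@11 MEM@12 WB@13

Answer: 5 6 9 10 13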